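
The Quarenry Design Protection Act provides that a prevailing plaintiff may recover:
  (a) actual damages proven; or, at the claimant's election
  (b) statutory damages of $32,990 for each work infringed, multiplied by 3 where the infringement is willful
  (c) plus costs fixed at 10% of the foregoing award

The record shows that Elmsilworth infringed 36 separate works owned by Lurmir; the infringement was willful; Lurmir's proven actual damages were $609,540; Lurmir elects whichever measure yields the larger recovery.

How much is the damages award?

Statutory damages: 36 × $32,990 = $1,187,640
Trebled: 3 × $1,187,640 = $3,562,920
Greater of actual damages ($609,540) or enhanced statutory damages ($3,562,920): $3,562,920
Costs: 10% of $3,562,920 = $356,292
Award plus costs: $3,562,920 + $356,292 = $3,919,212

Award: $3,919,212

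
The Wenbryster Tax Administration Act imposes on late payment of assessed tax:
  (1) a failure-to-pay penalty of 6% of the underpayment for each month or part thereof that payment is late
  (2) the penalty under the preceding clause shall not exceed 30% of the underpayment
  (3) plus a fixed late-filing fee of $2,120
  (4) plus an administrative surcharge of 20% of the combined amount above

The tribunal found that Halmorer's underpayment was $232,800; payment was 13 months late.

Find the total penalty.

Accrued rate: 6% × 13 = 78%, capped at 30% → 30%
Failure-to-pay penalty: 30% of $232,800 = $69,840
Penalty before surcharge: $69,840 + $2,120 = $71,960
Administrative surcharge: 20% of $71,960 = $14,392
Total penalty: $71,960 + $14,392 = $86,352

$86,352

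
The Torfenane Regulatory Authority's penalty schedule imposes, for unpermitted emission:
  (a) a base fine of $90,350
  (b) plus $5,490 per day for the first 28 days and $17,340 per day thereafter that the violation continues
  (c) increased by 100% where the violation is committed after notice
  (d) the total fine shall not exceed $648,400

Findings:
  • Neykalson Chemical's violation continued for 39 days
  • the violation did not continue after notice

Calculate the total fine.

First 28 days: 28 × $5,490 = $153,720
Remaining days: (39 − 28) × $17,340 = $190,740
Per-day component: $153,720 + $190,740 = $344,460
Base plus per-day: $90,350 + $344,460 = $434,810
The violation did not continue after notice: no 100% increase.
Cap at $648,400: $434,810 is within the cap, no reduction.

$434,810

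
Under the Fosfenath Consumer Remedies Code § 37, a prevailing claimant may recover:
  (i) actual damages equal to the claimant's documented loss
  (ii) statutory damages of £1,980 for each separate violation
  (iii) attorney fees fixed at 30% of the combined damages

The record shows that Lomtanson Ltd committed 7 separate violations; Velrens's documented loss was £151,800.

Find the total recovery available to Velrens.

Statutory damages: 7 × £1,980 = £13,860
Combined damages: £151,800 + £13,860 = £165,660
Attorney fees: 30% of £165,660 = £49,698
Total recovery: £165,660 + £49,698 = £215,358

Total recovery: £215,358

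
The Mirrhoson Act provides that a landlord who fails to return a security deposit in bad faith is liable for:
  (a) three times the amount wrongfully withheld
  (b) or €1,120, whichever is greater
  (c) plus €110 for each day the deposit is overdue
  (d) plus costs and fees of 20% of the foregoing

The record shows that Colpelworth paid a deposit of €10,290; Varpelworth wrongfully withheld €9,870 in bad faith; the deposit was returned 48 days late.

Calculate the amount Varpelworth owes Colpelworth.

Trebled: 3 × €9,870 = €29,610
Minimum €1,120: €29,610 meets the minimum, no increase.
Late-return penalty: 48 × €110 = €5,280
Damages plus late penalty: €29,610 + €5,280 = €34,890
Costs and fees: 20% of €34,890 = €6,978
Total recovery: €34,890 + €6,978 = €41,868

Recovery: €41,868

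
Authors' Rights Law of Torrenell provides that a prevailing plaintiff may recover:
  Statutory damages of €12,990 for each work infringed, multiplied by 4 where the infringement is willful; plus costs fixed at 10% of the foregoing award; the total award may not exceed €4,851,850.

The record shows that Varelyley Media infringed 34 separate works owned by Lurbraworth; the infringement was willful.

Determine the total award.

€1,943,304

Statutory damages: 34 × €12,990 = €441,660
Multiplied by 4: 4 × €441,660 = €1,766,640
Costs: 10% of €1,766,640 = €176,664
Award plus costs: €1,766,640 + €176,664 = €1,943,304
Cap at €4,851,850: €1,943,304 is within the cap, no reduction.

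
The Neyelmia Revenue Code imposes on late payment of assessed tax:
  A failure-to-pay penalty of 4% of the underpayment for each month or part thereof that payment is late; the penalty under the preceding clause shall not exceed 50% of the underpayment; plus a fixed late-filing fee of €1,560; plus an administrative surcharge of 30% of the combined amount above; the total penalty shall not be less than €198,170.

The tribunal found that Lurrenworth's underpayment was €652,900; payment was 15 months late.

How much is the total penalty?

Accrued rate: 4% × 15 = 60%, capped at 50% → 50%
Failure-to-pay penalty: 50% of €652,900 = €326,450
Penalty before surcharge: €326,450 + €1,560 = €328,010
Administrative surcharge: 30% of €328,010 = €98,403
Total penalty: €328,010 + €98,403 = €426,413
Minimum €198,170: €426,413 meets the minimum, no increase.

€426,413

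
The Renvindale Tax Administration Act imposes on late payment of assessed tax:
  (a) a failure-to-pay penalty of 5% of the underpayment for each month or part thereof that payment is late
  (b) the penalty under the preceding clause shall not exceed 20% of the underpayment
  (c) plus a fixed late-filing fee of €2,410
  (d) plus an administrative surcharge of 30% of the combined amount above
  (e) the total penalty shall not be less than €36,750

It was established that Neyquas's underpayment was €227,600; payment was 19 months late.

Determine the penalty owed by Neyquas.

Accrued rate: 5% × 19 = 95%, capped at 20% → 20%
Failure-to-pay penalty: 20% of €227,600 = €45,520
Penalty before surcharge: €45,520 + €2,410 = €47,930
Administrative surcharge: 30% of €47,930 = €14,379
Total penalty: €47,930 + €14,379 = €62,309
Minimum €36,750: €62,309 meets the minimum, no increase.

€62,309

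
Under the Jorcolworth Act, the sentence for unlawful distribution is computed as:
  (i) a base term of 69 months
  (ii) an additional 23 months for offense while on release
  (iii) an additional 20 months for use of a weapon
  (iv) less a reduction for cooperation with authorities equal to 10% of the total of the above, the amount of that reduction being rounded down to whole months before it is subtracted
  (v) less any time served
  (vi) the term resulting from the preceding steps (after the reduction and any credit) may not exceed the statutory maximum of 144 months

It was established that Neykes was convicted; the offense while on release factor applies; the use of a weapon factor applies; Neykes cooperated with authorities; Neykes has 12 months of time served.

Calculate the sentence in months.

Offense while on release enhancement: +23 months
Use of a weapon enhancement: +20 months
Adjusted term: 69 months + 23 months + 20 months = 112 months
Cooperation with authorities reduction: 10% of 112 months = 11 months (rounded down)
After reduction: 112 − 11 = 101 months
Less time served: 101 months − 12 months = 89 months
Cap at 144 months: 89 months is within the cap, no reduction.

89 months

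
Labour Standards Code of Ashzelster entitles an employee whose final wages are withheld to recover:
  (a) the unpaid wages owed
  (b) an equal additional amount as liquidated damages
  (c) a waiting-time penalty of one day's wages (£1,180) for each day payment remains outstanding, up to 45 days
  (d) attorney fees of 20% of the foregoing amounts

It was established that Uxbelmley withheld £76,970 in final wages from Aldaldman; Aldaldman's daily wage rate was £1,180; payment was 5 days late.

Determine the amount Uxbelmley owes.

£191,808

Liquidated damages (equal amount): £76,970
Penalty days: min(5, 45) = 5
Waiting-time penalty: 5 × £1,180 = £5,900
Subtotal: £76,970 + £76,970 + £5,900 = £159,840
Attorney fees: 20% of £159,840 = £31,968
Total award: £159,840 + £31,968 = £191,808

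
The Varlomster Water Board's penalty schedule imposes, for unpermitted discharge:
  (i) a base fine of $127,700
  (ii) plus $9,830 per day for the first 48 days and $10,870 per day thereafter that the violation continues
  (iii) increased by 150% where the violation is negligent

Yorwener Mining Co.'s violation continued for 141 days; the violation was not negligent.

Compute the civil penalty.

First 48 days: 48 × $9,830 = $471,840
Remaining days: (141 − 48) × $10,870 = $1,010,910
Per-day component: $471,840 + $1,010,910 = $1,482,750
Base plus per-day: $127,700 + $1,482,750 = $1,610,450
The violation was not negligent: no 150% increase.

$1,610,450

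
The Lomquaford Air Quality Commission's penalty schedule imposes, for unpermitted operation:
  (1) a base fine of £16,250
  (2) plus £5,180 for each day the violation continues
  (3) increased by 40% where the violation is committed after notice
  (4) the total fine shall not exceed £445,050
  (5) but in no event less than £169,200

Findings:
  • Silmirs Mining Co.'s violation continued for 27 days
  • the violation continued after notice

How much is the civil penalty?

£218,554

Per-day component: 27 × £5,180 = £139,860
Base plus per-day: £16,250 + £139,860 = £156,110
Enhancement: 40% of £156,110 = £62,444
Enhanced fine: £156,110 + £62,444 = £218,554
Cap at £445,050: £218,554 is within the cap, no reduction.
Minimum £169,200: £218,554 meets the minimum, no increase.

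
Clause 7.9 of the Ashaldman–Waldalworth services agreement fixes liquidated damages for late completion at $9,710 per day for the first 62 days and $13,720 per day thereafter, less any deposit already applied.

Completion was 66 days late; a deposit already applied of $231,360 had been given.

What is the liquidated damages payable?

First 62 days: 62 × $9,710 = $602,020
Remaining days: (66 − 62) × $13,720 = $54,880
Accrued per-day damages: $602,020 + $54,880 = $656,900
Less deposit already applied: $656,900 − $231,360 = $425,540

$425,540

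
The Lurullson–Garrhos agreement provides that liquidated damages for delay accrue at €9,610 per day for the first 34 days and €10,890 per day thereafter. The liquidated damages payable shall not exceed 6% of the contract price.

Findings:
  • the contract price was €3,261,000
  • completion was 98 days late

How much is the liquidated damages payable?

Liquidated damages: €195,660

First 34 days: 34 × €9,610 = €326,740
Remaining days: (98 − 34) × €10,890 = €696,960
Accrued per-day damages: €326,740 + €696,960 = €1,023,700
Cap: 6% of €3,261,000 = €195,660
Cap at €195,660: €1,023,700 exceeds the cap → €195,660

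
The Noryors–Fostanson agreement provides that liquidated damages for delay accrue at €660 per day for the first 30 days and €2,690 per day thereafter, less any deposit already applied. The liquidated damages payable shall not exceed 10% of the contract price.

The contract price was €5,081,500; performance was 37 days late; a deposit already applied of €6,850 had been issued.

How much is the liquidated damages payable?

Liquidated damages: €31,780

First 30 days: 30 × €660 = €19,800
Remaining days: (37 − 30) × €2,690 = €18,830
Accrued per-day damages: €19,800 + €18,830 = €38,630
Less deposit already applied: €38,630 − €6,850 = €31,780
Cap: 10% of €5,081,500 = €508,150
Cap at €508,150: €31,780 is within the cap, no reduction.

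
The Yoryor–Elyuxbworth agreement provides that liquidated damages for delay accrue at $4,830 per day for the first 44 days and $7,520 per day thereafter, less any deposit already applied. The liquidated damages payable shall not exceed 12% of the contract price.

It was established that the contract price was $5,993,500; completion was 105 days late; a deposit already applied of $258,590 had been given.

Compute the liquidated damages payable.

$412,650

First 44 days: 44 × $4,830 = $212,520
Remaining days: (105 − 44) × $7,520 = $458,720
Accrued per-day damages: $212,520 + $458,720 = $671,240
Less deposit already applied: $671,240 − $258,590 = $412,650
Cap: 12% of $5,993,500 = $719,220
Cap at $719,220: $412,650 is within the cap, no reduction.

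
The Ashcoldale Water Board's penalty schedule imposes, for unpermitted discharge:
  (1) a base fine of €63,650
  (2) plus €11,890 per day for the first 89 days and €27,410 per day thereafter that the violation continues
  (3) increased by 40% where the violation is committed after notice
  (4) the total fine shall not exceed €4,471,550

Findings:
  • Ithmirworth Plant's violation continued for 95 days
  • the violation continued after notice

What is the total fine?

€1,800,848

First 89 days: 89 × €11,890 = €1,058,210
Remaining days: (95 − 89) × €27,410 = €164,460
Per-day component: €1,058,210 + €164,460 = €1,222,670
Base plus per-day: €63,650 + €1,222,670 = €1,286,320
Enhancement: 40% of €1,286,320 = €514,528
Enhanced fine: €1,286,320 + €514,528 = €1,800,848
Cap at €4,471,550: €1,800,848 is within the cap, no reduction.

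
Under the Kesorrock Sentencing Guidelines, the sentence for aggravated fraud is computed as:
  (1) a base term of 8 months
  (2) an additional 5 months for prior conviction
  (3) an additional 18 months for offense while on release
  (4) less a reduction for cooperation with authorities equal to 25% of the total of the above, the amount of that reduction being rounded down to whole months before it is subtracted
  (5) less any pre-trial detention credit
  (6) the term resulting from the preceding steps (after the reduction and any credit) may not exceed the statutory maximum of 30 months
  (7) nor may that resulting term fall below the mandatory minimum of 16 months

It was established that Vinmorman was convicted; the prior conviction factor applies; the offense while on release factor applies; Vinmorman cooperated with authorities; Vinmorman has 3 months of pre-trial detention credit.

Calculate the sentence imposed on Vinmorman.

Prior conviction enhancement: +5 months
Offense while on release enhancement: +18 months
Adjusted term: 8 months + 5 months + 18 months = 31 months
Cooperation with authorities reduction: 25% of 31 months = 7 months (rounded down)
After reduction: 31 − 7 = 24 months
Less pre-trial detention credit: 24 months − 3 months = 21 months
Cap at 30 months: 21 months is within the cap, no reduction.
Minimum 16 months: 21 months meets the minimum, no increase.

21 months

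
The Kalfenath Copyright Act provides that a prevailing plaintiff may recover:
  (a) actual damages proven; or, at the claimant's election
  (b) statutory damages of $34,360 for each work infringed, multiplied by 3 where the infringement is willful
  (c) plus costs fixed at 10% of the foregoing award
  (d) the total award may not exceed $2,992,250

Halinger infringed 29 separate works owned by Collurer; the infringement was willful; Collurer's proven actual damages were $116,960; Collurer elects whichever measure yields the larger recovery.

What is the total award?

Statutory damages: 29 × $34,360 = $996,440
Trebled: 3 × $996,440 = $2,989,320
Greater of actual damages ($116,960) or enhanced statutory damages ($2,989,320): $2,989,320
Costs: 10% of $2,989,320 = $298,932
Award plus costs: $2,989,320 + $298,932 = $3,288,252
Cap at $2,992,250: $3,288,252 exceeds the cap → $2,992,250

$2,992,250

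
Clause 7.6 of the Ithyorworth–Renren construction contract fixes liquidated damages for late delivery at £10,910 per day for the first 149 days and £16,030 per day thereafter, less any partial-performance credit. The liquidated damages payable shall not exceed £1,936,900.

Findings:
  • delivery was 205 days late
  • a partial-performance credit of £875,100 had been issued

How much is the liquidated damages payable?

First 149 days: 149 × £10,910 = £1,625,590
Remaining days: (205 − 149) × £16,030 = £897,680
Accrued per-day damages: £1,625,590 + £897,680 = £2,523,270
Less partial-performance credit: £2,523,270 − £875,100 = £1,648,170
Cap at £1,936,900: £1,648,170 is within the cap, no reduction.

£1,648,170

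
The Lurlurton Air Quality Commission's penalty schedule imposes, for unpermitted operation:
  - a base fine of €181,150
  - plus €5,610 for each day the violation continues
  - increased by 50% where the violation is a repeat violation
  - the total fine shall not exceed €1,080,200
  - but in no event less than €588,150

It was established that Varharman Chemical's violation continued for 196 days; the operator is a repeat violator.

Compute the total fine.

Per-day component: 196 × €5,610 = €1,099,560
Base plus per-day: €181,150 + €1,099,560 = €1,280,710
Enhancement: 50% of €1,280,710 = €640,355
Enhanced fine: €1,280,710 + €640,355 = €1,921,065
Cap at €1,080,200: €1,921,065 exceeds the cap → €1,080,200
Minimum €588,150: €1,080,200 meets the minimum, no increase.

Civil penalty: €1,080,200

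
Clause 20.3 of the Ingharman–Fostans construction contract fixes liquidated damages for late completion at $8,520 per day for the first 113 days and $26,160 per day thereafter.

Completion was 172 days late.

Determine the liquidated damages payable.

First 113 days: 113 × $8,520 = $962,760
Remaining days: (172 − 113) × $26,160 = $1,543,440
Accrued per-day damages: $962,760 + $1,543,440 = $2,506,200

Liquidated damages: $2,506,200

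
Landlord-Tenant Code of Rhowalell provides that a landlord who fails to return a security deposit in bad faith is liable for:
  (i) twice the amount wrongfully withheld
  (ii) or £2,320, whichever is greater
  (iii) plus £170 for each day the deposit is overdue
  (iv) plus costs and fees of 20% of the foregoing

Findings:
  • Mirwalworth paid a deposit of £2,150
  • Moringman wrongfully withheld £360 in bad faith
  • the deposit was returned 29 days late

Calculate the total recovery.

Recovery: £8,700

Doubled: 2 × £360 = £720
Minimum £2,320: £720 is below the minimum → £2,320
Late-return penalty: 29 × £170 = £4,930
Damages plus late penalty: £2,320 + £4,930 = £7,250
Costs and fees: 20% of £7,250 = £1,450
Total recovery: £7,250 + £1,450 = £8,700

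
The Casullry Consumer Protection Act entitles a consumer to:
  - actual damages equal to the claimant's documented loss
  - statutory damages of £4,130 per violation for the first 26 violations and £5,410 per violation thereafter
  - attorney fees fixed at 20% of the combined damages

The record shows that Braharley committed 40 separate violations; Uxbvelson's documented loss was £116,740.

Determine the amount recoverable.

First 26 violations: 26 × £4,130 = £107,380
Remaining violations: (40 − 26) × £5,410 = £75,740
Statutory damages: £107,380 + £75,740 = £183,120
Combined damages: £116,740 + £183,120 = £299,860
Attorney fees: 20% of £299,860 = £59,972
Total recovery: £299,860 + £59,972 = £359,832

£359,832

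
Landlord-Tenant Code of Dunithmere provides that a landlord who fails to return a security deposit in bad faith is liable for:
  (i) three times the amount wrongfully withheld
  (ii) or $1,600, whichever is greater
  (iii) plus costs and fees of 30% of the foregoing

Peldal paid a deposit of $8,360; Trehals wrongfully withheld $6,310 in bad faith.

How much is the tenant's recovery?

$24,609

Trebled: 3 × $6,310 = $18,930
Minimum $1,600: $18,930 meets the minimum, no increase.
Costs and fees: 30% of $18,930 = $5,679
Total recovery: $18,930 + $5,679 = $24,609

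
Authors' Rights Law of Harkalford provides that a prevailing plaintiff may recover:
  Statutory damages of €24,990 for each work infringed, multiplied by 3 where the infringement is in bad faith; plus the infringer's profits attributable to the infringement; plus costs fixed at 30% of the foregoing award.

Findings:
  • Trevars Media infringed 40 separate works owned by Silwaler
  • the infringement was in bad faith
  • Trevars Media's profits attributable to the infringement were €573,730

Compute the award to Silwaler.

€4,644,289

Statutory damages: 40 × €24,990 = €999,600
Trebled: 3 × €999,600 = €2,998,800
Combined award: €2,998,800 + €573,730 = €3,572,530
Costs: 30% of €3,572,530 = €1,071,759
Award plus costs: €3,572,530 + €1,071,759 = €4,644,289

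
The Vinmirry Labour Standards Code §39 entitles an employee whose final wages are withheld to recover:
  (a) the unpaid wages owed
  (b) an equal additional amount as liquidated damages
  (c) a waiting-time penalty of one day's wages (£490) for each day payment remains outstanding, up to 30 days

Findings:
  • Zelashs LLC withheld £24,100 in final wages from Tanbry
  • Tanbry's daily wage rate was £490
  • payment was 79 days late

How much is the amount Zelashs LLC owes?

Liquidated damages (equal amount): £24,100
Penalty days: min(79, 30) = 30
Waiting-time penalty: 30 × £490 = £14,700
Total award: £24,100 + £24,100 + £14,700 = £62,900

£62,900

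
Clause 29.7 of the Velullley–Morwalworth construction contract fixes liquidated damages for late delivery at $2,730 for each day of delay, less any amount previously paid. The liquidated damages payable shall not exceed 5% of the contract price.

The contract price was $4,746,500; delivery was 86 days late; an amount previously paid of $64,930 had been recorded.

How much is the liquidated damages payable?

Per-day damages: 86 × $2,730 = $234,780
Less amount previously paid: $234,780 − $64,930 = $169,850
Cap: 5% of $4,746,500 = $237,325
Cap at $237,325: $169,850 is within the cap, no reduction.

Liquidated damages: $169,850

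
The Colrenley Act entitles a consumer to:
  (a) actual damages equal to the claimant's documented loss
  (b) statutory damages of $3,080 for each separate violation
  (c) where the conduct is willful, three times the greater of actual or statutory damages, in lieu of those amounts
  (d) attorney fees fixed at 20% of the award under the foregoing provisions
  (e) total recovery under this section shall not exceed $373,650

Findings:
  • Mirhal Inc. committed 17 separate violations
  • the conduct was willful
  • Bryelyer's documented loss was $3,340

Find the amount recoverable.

Statutory damages: 17 × $3,080 = $52,360
Greater of actual damages ($3,340) or statutory damages ($52,360): $52,360
Trebled: 3 × $52,360 = $157,080
Attorney fees: 20% of $157,080 = $31,416
Total before cap: $157,080 + $31,416 = $188,496
Cap at $373,650: $188,496 is within the cap, no reduction.

$188,496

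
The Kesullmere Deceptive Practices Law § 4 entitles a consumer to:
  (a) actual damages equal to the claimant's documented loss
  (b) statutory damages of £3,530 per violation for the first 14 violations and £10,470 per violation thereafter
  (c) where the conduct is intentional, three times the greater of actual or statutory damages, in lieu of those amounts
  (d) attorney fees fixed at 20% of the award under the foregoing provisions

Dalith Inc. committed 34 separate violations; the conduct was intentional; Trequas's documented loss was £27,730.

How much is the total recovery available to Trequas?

£931,752

First 14 violations: 14 × £3,530 = £49,420
Remaining violations: (34 − 14) × £10,470 = £209,400
Statutory damages: £49,420 + £209,400 = £258,820
Greater of actual damages (£27,730) or statutory damages (£258,820): £258,820
Trebled: 3 × £258,820 = £776,460
Attorney fees: 20% of £776,460 = £155,292
Total recovery: £776,460 + £155,292 = £931,752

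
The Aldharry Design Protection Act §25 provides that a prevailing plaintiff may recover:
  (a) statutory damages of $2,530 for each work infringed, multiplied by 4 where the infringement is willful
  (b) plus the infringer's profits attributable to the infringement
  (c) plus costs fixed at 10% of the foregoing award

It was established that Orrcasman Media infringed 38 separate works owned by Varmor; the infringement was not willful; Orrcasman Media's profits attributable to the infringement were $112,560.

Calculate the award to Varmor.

$229,570

Statutory damages: 38 × $2,530 = $96,140
Infringement not willful: no ×4 enhancement.
Combined award: $96,140 + $112,560 = $208,700
Costs: 10% of $208,700 = $20,870
Award plus costs: $208,700 + $20,870 = $229,570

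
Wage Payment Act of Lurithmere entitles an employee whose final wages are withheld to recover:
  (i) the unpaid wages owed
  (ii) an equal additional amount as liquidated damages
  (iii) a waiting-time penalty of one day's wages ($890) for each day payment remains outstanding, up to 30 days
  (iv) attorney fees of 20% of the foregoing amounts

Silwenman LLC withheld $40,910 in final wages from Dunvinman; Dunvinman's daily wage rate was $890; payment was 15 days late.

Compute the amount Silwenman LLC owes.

Liquidated damages (equal amount): $40,910
Penalty days: min(15, 30) = 15
Waiting-time penalty: 15 × $890 = $13,350
Subtotal: $40,910 + $40,910 + $13,350 = $95,170
Attorney fees: 20% of $95,170 = $19,034
Total award: $95,170 + $19,034 = $114,204

$114,204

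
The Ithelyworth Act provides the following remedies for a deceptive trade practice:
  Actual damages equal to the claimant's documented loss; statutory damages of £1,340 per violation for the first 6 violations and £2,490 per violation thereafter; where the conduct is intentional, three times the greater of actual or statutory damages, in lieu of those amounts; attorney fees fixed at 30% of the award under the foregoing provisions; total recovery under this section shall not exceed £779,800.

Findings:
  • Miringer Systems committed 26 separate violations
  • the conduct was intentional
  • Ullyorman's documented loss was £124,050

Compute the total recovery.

£483,795

First 6 violations: 6 × £1,340 = £8,040
Remaining violations: (26 − 6) × £2,490 = £49,800
Statutory damages: £8,040 + £49,800 = £57,840
Greater of actual damages (£124,050) or statutory damages (£57,840): £124,050
Trebled: 3 × £124,050 = £372,150
Attorney fees: 30% of £372,150 = £111,645
Total before cap: £372,150 + £111,645 = £483,795
Cap at £779,800: £483,795 is within the cap, no reduction.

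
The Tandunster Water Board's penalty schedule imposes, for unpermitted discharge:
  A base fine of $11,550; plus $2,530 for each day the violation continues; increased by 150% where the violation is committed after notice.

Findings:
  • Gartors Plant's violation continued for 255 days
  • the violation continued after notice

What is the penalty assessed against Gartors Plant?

Civil penalty: $1,641,750

Per-day component: 255 × $2,530 = $645,150
Base plus per-day: $11,550 + $645,150 = $656,700
Enhancement: 150% of $656,700 = $985,050
Enhanced fine: $656,700 + $985,050 = $1,641,750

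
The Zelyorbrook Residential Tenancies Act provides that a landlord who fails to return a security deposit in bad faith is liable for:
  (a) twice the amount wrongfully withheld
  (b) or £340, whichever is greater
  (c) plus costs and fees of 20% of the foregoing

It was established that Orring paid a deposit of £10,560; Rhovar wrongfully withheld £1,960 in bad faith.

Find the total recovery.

Doubled: 2 × £1,960 = £3,920
Minimum £340: £3,920 meets the minimum, no increase.
Costs and fees: 20% of £3,920 = £784
Total recovery: £3,920 + £784 = £4,704

£4,704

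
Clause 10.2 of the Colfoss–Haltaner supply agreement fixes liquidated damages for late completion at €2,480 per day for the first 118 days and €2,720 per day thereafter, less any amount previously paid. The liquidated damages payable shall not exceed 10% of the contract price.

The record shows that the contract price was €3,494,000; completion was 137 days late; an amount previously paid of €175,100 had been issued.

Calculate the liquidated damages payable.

First 118 days: 118 × €2,480 = €292,640
Remaining days: (137 − 118) × €2,720 = €51,680
Accrued per-day damages: €292,640 + €51,680 = €344,320
Less amount previously paid: €344,320 − €175,100 = €169,220
Cap: 10% of €3,494,000 = €349,400
Cap at €349,400: €169,220 is within the cap, no reduction.

€169,220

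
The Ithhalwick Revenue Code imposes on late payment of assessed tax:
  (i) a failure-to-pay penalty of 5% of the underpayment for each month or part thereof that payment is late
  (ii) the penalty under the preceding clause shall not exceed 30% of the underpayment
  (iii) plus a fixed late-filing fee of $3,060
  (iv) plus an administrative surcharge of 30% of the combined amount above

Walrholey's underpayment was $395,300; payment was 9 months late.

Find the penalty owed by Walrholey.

Accrued rate: 5% × 9 = 45%, capped at 30% → 30%
Failure-to-pay penalty: 30% of $395,300 = $118,590
Penalty before surcharge: $118,590 + $3,060 = $121,650
Administrative surcharge: 30% of $121,650 = $36,495
Total penalty: $121,650 + $36,495 = $158,145

$158,145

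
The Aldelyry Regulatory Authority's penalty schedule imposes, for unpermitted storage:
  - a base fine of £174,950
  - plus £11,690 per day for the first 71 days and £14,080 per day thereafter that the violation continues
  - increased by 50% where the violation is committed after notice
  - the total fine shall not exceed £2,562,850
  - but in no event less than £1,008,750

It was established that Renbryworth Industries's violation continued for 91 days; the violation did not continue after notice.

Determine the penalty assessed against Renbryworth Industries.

First 71 days: 71 × £11,690 = £829,990
Remaining days: (91 − 71) × £14,080 = £281,600
Per-day component: £829,990 + £281,600 = £1,111,590
Base plus per-day: £174,950 + £1,111,590 = £1,286,540
The violation did not continue after notice: no 50% increase.
Cap at £2,562,850: £1,286,540 is within the cap, no reduction.
Minimum £1,008,750: £1,286,540 meets the minimum, no increase.

£1,286,540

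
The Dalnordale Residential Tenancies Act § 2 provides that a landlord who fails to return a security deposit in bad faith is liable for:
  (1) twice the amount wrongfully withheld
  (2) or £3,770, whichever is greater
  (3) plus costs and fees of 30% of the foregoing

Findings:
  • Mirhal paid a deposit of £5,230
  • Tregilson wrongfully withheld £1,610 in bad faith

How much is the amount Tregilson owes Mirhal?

£4,901

Doubled: 2 × £1,610 = £3,220
Minimum £3,770: £3,220 is below the minimum → £3,770
Costs and fees: 30% of £3,770 = £1,131
Total recovery: £3,770 + £1,131 = £4,901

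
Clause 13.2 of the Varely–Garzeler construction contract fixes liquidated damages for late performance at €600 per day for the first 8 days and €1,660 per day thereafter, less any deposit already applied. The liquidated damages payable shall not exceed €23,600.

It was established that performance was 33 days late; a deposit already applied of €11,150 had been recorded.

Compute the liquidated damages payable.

First 8 days: 8 × €600 = €4,800
Remaining days: (33 − 8) × €1,660 = €41,500
Accrued per-day damages: €4,800 + €41,500 = €46,300
Less deposit already applied: €46,300 − €11,150 = €35,150
Cap at €23,600: €35,150 exceeds the cap → €23,600

Liquidated damages: €23,600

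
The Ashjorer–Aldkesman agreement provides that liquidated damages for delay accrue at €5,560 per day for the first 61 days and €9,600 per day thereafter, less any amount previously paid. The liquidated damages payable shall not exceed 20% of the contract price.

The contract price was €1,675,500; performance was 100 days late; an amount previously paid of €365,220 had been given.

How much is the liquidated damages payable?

First 61 days: 61 × €5,560 = €339,160
Remaining days: (100 − 61) × €9,600 = €374,400
Accrued per-day damages: €339,160 + €374,400 = €713,560
Less amount previously paid: €713,560 − €365,220 = €348,340
Cap: 20% of €1,675,500 = €335,100
Cap at €335,100: €348,340 exceeds the cap → €335,100

€335,100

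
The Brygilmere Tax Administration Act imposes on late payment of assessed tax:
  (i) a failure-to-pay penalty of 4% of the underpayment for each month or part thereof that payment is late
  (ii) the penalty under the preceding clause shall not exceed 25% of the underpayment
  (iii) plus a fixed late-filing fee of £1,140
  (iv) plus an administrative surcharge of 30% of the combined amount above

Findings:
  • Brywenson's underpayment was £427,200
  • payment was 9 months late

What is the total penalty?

Accrued rate: 4% × 9 = 36%, capped at 25% → 25%
Failure-to-pay penalty: 25% of £427,200 = £106,800
Penalty before surcharge: £106,800 + £1,140 = £107,940
Administrative surcharge: 30% of £107,940 = £32,382
Total penalty: £107,940 + £32,382 = £140,322

Penalty: £140,322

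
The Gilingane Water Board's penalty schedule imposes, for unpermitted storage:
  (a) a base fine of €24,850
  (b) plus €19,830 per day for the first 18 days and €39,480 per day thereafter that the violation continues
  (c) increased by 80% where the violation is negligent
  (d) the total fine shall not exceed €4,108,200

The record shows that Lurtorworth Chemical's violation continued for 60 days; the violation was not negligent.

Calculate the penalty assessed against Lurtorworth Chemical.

First 18 days: 18 × €19,830 = €356,940
Remaining days: (60 − 18) × €39,480 = €1,658,160
Per-day component: €356,940 + €1,658,160 = €2,015,100
Base plus per-day: €24,850 + €2,015,100 = €2,039,950
The violation was not negligent: no 80% increase.
Cap at €4,108,200: €2,039,950 is within the cap, no reduction.

€2,039,950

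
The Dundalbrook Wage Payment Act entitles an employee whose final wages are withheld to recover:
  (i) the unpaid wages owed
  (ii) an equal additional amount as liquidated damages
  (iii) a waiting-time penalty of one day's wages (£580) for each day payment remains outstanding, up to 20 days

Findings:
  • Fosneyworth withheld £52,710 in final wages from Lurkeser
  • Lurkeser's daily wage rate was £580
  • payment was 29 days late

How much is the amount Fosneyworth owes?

£117,020

Liquidated damages (equal amount): £52,710
Penalty days: min(29, 20) = 20
Waiting-time penalty: 20 × £580 = £11,600
Total award: £52,710 + £52,710 + £11,600 = £117,020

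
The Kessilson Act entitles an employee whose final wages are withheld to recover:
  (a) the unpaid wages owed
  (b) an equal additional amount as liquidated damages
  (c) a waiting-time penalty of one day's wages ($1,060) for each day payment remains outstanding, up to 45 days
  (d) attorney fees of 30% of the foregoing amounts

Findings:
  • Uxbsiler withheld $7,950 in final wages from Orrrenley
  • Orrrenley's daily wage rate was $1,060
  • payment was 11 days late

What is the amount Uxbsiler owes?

$35,828

Liquidated damages (equal amount): $7,950
Penalty days: min(11, 45) = 11
Waiting-time penalty: 11 × $1,060 = $11,660
Subtotal: $7,950 + $7,950 + $11,660 = $27,560
Attorney fees: 30% of $27,560 = $8,268
Total award: $27,560 + $8,268 = $35,828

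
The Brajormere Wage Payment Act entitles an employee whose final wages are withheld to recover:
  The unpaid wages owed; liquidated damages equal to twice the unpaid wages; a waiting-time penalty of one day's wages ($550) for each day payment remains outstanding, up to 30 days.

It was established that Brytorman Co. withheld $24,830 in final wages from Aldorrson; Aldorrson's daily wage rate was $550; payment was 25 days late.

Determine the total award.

$88,240

Doubled: 2 × $24,830 = $49,660
Penalty days: min(25, 30) = 25
Waiting-time penalty: 25 × $550 = $13,750
Total award: $24,830 + $49,660 + $13,750 = $88,240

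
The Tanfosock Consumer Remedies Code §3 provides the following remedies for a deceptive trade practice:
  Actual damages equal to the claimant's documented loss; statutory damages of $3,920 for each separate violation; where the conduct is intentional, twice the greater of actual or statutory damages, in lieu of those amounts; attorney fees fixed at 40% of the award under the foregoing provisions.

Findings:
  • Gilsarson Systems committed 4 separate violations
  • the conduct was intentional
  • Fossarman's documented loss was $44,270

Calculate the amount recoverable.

Total recovery: $123,956

Statutory damages: 4 × $3,920 = $15,680
Greater of actual damages ($44,270) or statutory damages ($15,680): $44,270
Doubled: 2 × $44,270 = $88,540
Attorney fees: 40% of $88,540 = $35,416
Total recovery: $88,540 + $35,416 = $123,956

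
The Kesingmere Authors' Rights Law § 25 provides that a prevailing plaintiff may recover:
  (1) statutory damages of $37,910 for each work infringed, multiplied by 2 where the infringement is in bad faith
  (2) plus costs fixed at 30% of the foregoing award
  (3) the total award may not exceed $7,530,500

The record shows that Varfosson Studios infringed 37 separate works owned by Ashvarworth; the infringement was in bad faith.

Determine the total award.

Statutory damages: 37 × $37,910 = $1,402,670
Doubled: 2 × $1,402,670 = $2,805,340
Costs: 30% of $2,805,340 = $841,602
Award plus costs: $2,805,340 + $841,602 = $3,646,942
Cap at $7,530,500: $3,646,942 is within the cap, no reduction.

$3,646,942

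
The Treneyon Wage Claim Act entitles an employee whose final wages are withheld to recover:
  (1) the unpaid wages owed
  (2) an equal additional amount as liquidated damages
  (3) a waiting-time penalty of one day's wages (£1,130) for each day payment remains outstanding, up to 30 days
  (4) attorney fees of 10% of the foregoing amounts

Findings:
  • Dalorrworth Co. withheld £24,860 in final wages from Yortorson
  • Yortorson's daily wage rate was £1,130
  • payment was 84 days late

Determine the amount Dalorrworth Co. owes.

Liquidated damages (equal amount): £24,860
Penalty days: min(84, 30) = 30
Waiting-time penalty: 30 × £1,130 = £33,900
Subtotal: £24,860 + £24,860 + £33,900 = £83,620
Attorney fees: 10% of £83,620 = £8,362
Total award: £83,620 + £8,362 = £91,982

Total award: £91,982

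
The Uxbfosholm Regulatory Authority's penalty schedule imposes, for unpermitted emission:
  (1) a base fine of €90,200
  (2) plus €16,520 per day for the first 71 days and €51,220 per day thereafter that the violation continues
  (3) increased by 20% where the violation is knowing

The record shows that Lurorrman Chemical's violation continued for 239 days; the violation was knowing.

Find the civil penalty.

Civil penalty: €11,841,696

First 71 days: 71 × €16,520 = €1,172,920
Remaining days: (239 − 71) × €51,220 = €8,604,960
Per-day component: €1,172,920 + €8,604,960 = €9,777,880
Base plus per-day: €90,200 + €9,777,880 = €9,868,080
Enhancement: 20% of €9,868,080 = €1,973,616
Enhanced fine: €9,868,080 + €1,973,616 = €11,841,696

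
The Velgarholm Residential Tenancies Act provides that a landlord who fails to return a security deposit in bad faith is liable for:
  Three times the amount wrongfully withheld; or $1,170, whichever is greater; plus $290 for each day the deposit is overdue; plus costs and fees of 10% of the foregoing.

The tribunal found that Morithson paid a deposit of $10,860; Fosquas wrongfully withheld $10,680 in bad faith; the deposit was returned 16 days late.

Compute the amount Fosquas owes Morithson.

Recovery: $40,348

Trebled: 3 × $10,680 = $32,040
Minimum $1,170: $32,040 meets the minimum, no increase.
Late-return penalty: 16 × $290 = $4,640
Damages plus late penalty: $32,040 + $4,640 = $36,680
Costs and fees: 10% of $36,680 = $3,668
Total recovery: $36,680 + $3,668 = $40,348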